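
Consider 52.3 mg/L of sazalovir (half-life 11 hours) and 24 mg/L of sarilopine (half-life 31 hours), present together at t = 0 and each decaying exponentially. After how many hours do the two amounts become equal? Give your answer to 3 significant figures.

19.2 hours

Set 52.3·(1/2)^(t/11) = 24·(1/2)^(t/31).
Taking log₂: log₂(52.3/24) = t·(1/11 − 1/31).
log₂(2.1792) = 1.1238; 1/11 − 1/31 = 0.058651.
t = 1.1238 / 0.058651 ≈ 19.16 hours.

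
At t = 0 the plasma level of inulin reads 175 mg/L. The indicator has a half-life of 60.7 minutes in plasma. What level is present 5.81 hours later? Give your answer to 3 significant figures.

3.27 mg/L

Convert the elapsed time: 5.81 hours = 348.6 minutes.
Number of half-lives: n = 348.6/60.7 ≈ 5.743.
Remaining = 175 × (1/2)^5.743 = 175 × 0.018672 ≈ 3.2676 mg/L.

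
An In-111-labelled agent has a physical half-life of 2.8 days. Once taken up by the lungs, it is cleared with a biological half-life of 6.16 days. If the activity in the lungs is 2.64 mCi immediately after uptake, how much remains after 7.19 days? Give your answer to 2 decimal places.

0.20 mCi

1/t_eff = 1/t_phys + 1/t_biol = 1/2.8 + 1/6.16 = 0.51948 per day.
t_eff = 2.8 × 6.16 / (2.8 + 6.16) ≈ 1.925 days.
Remaining = 2.64 × (1/2)^(7.19/1.925) = 2.64 × (1/2)^3.7351 ≈ 0.19826 mCi.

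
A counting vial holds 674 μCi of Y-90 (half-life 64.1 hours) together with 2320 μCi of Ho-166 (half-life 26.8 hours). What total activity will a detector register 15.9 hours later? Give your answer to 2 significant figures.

2100 μCi

Y-90: 674 × (1/2)^(15.9/64.1) = 674 × (1/2)^0.24805 ≈ 567.53 μCi.
Ho-166: 2320 × (1/2)^(15.9/26.8) = 2320 × (1/2)^0.59328 ≈ 1537.8 μCi.
Total = 567.53 + 1537.8 ≈ 2105.3 μCi.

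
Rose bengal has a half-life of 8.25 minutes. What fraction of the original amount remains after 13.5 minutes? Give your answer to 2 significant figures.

n = 13.5/8.25 ≈ 1.6364 half-lives.
Fraction remaining = (1/2)^1.6364 ≈ 0.32167.

0.32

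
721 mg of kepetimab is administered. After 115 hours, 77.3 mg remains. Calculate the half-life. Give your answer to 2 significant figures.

A/A₀ = 77.3/721 ≈ 0.10721.
n = log₂(9.3273) ≈ 3.2215 half-lives elapsed in 115 hours.
t½ = 115/3.2215 ≈ 35.698 hours.

36 hours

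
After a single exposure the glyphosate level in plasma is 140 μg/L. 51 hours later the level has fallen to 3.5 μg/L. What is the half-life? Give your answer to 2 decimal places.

9.58 hours

A/A₀ = 3.5/140 ≈ 0.025.
n = log₂(40) ≈ 5.3219 half-lives elapsed in 51 hours.
t½ = 51/5.3219 ≈ 9.583 hours.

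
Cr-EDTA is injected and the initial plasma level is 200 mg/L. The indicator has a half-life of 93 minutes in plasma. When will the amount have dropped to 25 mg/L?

25/200 = 1/8, so 3 half-lives have elapsed.
t = 3 × 93 = 279 minutes.

279 minutes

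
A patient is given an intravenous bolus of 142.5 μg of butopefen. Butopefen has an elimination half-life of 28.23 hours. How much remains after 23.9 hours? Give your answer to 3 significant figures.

79.2 μg

Number of half-lives: n = 23.9/28.23 ≈ 0.84662.
Remaining = 142.5 × (1/2)^0.84662 = 142.5 × 0.55609 ≈ 79.242 μg.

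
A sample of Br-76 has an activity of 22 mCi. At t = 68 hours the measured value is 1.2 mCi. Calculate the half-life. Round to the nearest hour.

A/A₀ = 1.2/22 ≈ 0.054545.
n = log₂(18.333) ≈ 4.1964 half-lives elapsed in 68 hours.
t½ = 68/4.1964 ≈ 16.204 hours.

16 hours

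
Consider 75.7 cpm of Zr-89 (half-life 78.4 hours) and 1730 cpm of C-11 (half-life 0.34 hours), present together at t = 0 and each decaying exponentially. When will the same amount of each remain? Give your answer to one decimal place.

1.5 hours

Set 75.7·(1/2)^(t/78.4) = 1730·(1/2)^(t/0.34).
Taking log₂: log₂(75.7/1730) = t·(1/78.4 − 1/0.34).
log₂(0.043757) = -4.5143; 1/78.4 − 1/0.34 = -2.9284.
t = -4.5143 / -2.9284 ≈ 1.5416 hours.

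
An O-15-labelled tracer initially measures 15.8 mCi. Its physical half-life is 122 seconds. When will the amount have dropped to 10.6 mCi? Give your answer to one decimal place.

Fraction remaining = 10.6/15.8 ≈ 0.67089.
n = log₂(15.8/10.6) = ln(1.4906)/ln 2 ≈ 0.57586 half-lives.
t = n × t½ = 0.57586 × 122 ≈ 70.255 seconds.

70.3 seconds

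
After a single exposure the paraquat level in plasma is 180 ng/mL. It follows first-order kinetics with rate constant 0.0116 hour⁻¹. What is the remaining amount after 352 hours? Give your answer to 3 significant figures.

t½ = ln 2 / λ = 0.69315 / 0.0116 ≈ 59.754 hours.
Number of half-lives: n = 352/59.754 ≈ 5.8908.
Remaining = 180 × (1/2)^5.8908 = 180 × 0.016853 ≈ 3.0336 ng/mL.

3.03 ng/mL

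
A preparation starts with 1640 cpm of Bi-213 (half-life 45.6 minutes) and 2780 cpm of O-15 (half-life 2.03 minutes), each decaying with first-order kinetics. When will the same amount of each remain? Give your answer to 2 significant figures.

Set 1640·(1/2)^(t/45.6) = 2780·(1/2)^(t/2.03).
Taking log₂: log₂(1640/2780) = t·(1/45.6 − 1/2.03).
log₂(0.58993) = -0.76139; 1/45.6 − 1/2.03 = -0.47068.
t = -0.76139 / -0.47068 ≈ 1.6176 minutes.

1.6 minutes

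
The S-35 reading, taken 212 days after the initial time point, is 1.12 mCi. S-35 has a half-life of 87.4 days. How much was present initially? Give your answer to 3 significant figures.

Number of half-lives elapsed: n = 212/87.4 ≈ 2.4256.
A₀ = A × 2^n = 1.12 × 2^2.4256 = 1.12 × 5.3726 ≈ 6.0173 mCi.

6.02 mCi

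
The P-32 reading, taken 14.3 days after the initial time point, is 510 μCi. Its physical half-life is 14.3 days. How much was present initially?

Number of half-lives elapsed: n = 14.3/14.3 ≈ 1.
A₀ = A × 2^n = 510 × 2^1 = 510 × 2 ≈ 1020 μCi.

1020 μCi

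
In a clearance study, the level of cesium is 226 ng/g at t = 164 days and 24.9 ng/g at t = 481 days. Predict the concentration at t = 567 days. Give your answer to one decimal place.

Over Δt = 481 − 164 = 317 days, the level fell by a factor of 226/24.9 ≈ 9.0763.
n = log₂(9.0763) ≈ 3.1821 half-lives, so t½ = 317/3.1821 ≈ 99.62 days.
From t = 481 to t = 567: 24.9 × (1/2)^((567−481)/99.62) ≈ 13.688 ng/g.

13.7 ng/g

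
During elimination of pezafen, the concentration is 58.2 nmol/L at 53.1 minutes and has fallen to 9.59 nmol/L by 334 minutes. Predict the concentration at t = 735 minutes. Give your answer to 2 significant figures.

0.73 nmol/L

Over Δt = 334 − 53.1 = 280.9 minutes, the level fell by a factor of 58.2/9.59 ≈ 6.0688.
n = log₂(6.0688) ≈ 2.6014 half-lives, so t½ = 280.9/2.6014 ≈ 107.98 minutes.
From t = 334 to t = 735: 9.59 × (1/2)^((735−334)/107.98) ≈ 0.73096 nmol/L.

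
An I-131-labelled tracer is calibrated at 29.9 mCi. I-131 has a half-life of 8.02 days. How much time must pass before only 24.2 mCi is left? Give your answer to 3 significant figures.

Fraction remaining = 24.2/29.9 ≈ 0.80936.
n = log₂(29.9/24.2) = ln(1.2355)/ln 2 ≈ 0.30514 half-lives.
t = n × t½ = 0.30514 × 8.02 ≈ 2.4472 days.

2.45 days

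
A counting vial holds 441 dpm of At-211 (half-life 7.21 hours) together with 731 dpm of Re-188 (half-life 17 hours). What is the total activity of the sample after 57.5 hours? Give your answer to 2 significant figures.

At-211: 441 × (1/2)^(57.5/7.21) = 441 × (1/2)^7.975 ≈ 1.7527 dpm.
Re-188: 731 × (1/2)^(57.5/17) = 731 × (1/2)^3.3824 ≈ 70.102 dpm.
Total = 1.7527 + 70.102 ≈ 71.854 dpm.

72 dpm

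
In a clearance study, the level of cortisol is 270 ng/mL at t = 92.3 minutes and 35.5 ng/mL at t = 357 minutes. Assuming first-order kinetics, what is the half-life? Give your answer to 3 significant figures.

Over Δt = 357 − 92.3 = 264.7 minutes, the level fell by a factor of 270/35.5 ≈ 7.6056.
n = log₂(7.6056) ≈ 2.9271 half-lives, so t½ = 264.7/2.9271 ≈ 90.432 minutes.

90.4 minutes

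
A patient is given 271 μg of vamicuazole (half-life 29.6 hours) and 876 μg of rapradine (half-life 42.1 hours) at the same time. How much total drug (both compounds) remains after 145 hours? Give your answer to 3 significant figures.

89.6 μg

vamicuazole: 271 × (1/2)^(145/29.6) = 271 × (1/2)^4.8986 ≈ 9.0851 μg.
rapradine: 876 × (1/2)^(145/42.1) = 876 × (1/2)^3.4442 ≈ 80.483 μg.
Total = 9.0851 + 80.483 ≈ 89.568 μg.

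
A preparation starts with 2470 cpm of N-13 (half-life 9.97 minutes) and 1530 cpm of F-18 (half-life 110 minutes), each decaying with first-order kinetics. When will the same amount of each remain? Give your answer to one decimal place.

7.6 minutes

Set 2470·(1/2)^(t/9.97) = 1530·(1/2)^(t/110).
Taking log₂: log₂(2470/1530) = t·(1/9.97 − 1/110).
log₂(1.6144) = 0.69098; 1/9.97 − 1/110 = 0.09121.
t = 0.69098 / 0.09121 ≈ 7.5757 minutes.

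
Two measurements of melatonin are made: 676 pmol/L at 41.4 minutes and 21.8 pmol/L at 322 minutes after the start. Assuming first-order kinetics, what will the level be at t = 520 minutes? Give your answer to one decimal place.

1.9 pmol/L

Over Δt = 322 − 41.4 = 280.6 minutes, the level fell by a factor of 676/21.8 ≈ 31.009.
n = log₂(31.009) ≈ 4.9546 half-lives, so t½ = 280.6/4.9546 ≈ 56.634 minutes.
From t = 322 to t = 520: 21.8 × (1/2)^((520−322)/56.634) ≈ 1.932 pmol/L.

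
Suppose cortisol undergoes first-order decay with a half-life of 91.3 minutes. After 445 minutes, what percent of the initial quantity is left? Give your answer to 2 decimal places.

3.41%

n = 445/91.3 ≈ 4.874 half-lives.
Fraction remaining = (1/2)^4.874 ≈ 0.034101, i.e. 3.4101%.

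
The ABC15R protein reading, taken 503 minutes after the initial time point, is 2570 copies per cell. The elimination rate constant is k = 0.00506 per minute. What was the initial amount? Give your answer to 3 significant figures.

t½ = ln 2 / k = 0.69315 / 0.00506 ≈ 136.99 minutes.
Number of half-lives elapsed: n = 503/136.99 ≈ 3.6719.
A₀ = A × 2^n = 2570 × 2^3.6719 = 2570 × 12.746 ≈ 32756 copies per cell.

32800 copies per cell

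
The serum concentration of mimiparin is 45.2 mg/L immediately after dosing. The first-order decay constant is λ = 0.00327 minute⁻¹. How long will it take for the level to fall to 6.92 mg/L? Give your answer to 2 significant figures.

570 minutes

t½ = ln 2 / λ = 0.69315 / 0.00327 ≈ 211.97 minutes.
Fraction remaining = 6.92/45.2 ≈ 0.1531.
n = log₂(45.2/6.92) = ln(6.5318)/ln 2 ≈ 2.7075 half-lives.
t = n × t½ = 2.7075 × 211.97 ≈ 573.91 minutes.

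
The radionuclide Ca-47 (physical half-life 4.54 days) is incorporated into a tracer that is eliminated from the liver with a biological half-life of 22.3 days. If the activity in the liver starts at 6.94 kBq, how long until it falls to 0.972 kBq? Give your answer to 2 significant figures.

11 days

1/t_eff = 1/t_phys + 1/t_biol = 1/4.54 + 1/22.3 = 0.26511 per day.
t_eff = 4.54 × 22.3 / (4.54 + 22.3) ≈ 3.7721 days.
n = log₂(6.94/0.972) ≈ 2.8359; t = 2.8359 × 3.7721 ≈ 10.697 days.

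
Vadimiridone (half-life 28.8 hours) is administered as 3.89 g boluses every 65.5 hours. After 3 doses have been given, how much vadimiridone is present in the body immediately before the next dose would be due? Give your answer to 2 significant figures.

The 3 doses were given 196.5, 131, 65.5 hours ago.
Total = 3.89·(1/2)^(196.5/28.8) + 3.89·(1/2)^(131/28.8) + 3.89·(1/2)^(65.5/28.8)
      = 0.03436 + 0.16622 + 0.80411 ≈ 1.0047 g.

1.0 g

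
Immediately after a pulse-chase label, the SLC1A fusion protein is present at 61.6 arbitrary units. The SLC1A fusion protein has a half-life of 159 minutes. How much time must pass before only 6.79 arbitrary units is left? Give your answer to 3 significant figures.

506 minutes

Fraction remaining = 6.79/61.6 ≈ 0.11023.
n = log₂(61.6/6.79) = ln(9.0722)/ln 2 ≈ 3.1814 half-lives.
t = n × t½ = 3.1814 × 159 ≈ 505.85 minutes.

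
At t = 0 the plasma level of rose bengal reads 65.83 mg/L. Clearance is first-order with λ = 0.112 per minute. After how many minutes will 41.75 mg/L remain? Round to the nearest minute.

4 minutes

t½ = ln 2 / λ = 0.69315 / 0.112 ≈ 6.1888 minutes.
Fraction remaining = 41.75/65.83 ≈ 0.63421.
n = log₂(65.83/41.75) = ln(1.5768)/ln 2 ≈ 0.65697 half-lives.
t = n × t½ = 0.65697 × 6.1888 ≈ 4.0659 minutes.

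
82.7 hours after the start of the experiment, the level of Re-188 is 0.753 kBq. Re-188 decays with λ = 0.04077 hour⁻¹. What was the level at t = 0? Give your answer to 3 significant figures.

t½ = ln 2 / λ = 0.69315 / 0.04077 ≈ 17.001 hours.
Number of half-lives elapsed: n = 82.7/17.001 ≈ 4.8643.
A₀ = A × 2^n = 0.753 × 2^4.8643 = 0.753 × 29.127 ≈ 21.933 kBq.

21.9 kBq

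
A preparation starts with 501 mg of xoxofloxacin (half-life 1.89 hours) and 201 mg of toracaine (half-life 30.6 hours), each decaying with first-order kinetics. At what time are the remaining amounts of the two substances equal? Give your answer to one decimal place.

2.7 hours

Set 501·(1/2)^(t/1.89) = 201·(1/2)^(t/30.6).
Taking log₂: log₂(501/201) = t·(1/1.89 − 1/30.6).
log₂(2.4925) = 1.3176; 1/1.89 − 1/30.6 = 0.49642.
t = 1.3176 / 0.49642 ≈ 2.6542 hours.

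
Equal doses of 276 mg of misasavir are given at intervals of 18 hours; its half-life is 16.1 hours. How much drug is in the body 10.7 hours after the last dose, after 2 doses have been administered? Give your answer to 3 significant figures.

The 2 doses were given 28.7, 10.7 hours ago.
Total = 276·(1/2)^(28.7/16.1) + 276·(1/2)^(10.7/16.1)
      = 80.221 + 174.12 ≈ 254.34 mg.

254 mg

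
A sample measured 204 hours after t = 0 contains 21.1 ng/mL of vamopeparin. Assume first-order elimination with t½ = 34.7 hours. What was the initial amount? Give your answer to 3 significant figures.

1240 ng/mL

Number of half-lives elapsed: n = 204/34.7 ≈ 5.879.
A₀ = A × 2^n = 21.1 × 2^5.879 = 21.1 × 58.85 ≈ 1241.7 ng/mL.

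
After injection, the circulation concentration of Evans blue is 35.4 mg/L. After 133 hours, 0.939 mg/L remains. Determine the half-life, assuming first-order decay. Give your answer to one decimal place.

25.4 hours

A/A₀ = 0.939/35.4 ≈ 0.026525.
n = log₂(37.7) ≈ 5.2365 half-lives elapsed in 133 hours.
t½ = 133/5.2365 ≈ 25.399 hours.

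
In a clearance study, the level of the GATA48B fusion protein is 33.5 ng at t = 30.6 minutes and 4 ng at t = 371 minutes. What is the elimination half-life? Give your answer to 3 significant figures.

Over Δt = 371 − 30.6 = 340.4 minutes, the level fell by a factor of 33.5/4 ≈ 8.375.
n = log₂(8.375) ≈ 3.0661 half-lives, so t½ = 340.4/3.0661 ≈ 111.02 minutes.

111 minutes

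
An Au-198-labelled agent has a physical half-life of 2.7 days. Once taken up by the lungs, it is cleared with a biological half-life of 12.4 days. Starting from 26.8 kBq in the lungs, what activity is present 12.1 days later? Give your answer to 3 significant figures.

0.610 kBq

1/t_eff = 1/t_phys + 1/t_biol = 1/2.7 + 1/12.4 = 0.45102 per day.
t_eff = 2.7 × 12.4 / (2.7 + 12.4) ≈ 2.2172 days.
Remaining = 26.8 × (1/2)^(12.1/2.2172) = 26.8 × (1/2)^5.4573 ≈ 0.61 kBq.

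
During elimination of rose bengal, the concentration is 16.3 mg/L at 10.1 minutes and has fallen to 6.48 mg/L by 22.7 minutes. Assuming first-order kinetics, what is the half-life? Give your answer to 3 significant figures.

Over Δt = 22.7 − 10.1 = 12.6 minutes, the level fell by a factor of 16.3/6.48 ≈ 2.5154.
n = log₂(2.5154) ≈ 1.3308 half-lives, so t½ = 12.6/1.3308 ≈ 9.4679 minutes.

9.47 minutes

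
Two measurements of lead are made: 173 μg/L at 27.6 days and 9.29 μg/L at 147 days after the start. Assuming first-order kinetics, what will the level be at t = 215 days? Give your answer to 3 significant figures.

1.76 μg/L

Over Δt = 147 − 27.6 = 119.4 days, the level fell by a factor of 173/9.29 ≈ 18.622.
n = log₂(18.622) ≈ 4.2189 half-lives, so t½ = 119.4/4.2189 ≈ 28.301 days.
From t = 147 to t = 215: 9.29 × (1/2)^((215−147)/28.301) ≈ 1.7568 μg/L.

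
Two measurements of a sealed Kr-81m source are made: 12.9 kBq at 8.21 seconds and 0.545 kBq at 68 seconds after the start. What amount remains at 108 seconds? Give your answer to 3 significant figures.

Over Δt = 68 − 8.21 = 59.79 seconds, the level fell by a factor of 12.9/0.545 ≈ 23.67.
n = log₂(23.67) ≈ 4.565 half-lives, so t½ = 59.79/4.565 ≈ 13.098 seconds.
From t = 68 to t = 108: 0.545 × (1/2)^((108−68)/13.098) ≈ 0.065622 kBq.

0.0656 kBq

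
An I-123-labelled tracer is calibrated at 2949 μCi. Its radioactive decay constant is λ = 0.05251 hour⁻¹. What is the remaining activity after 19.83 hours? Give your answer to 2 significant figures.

t½ = ln 2 / λ = 0.69315 / 0.05251 ≈ 13.2 hours.
Number of half-lives: n = 19.83/13.2 ≈ 1.5022.
Remaining = 2949 × (1/2)^1.5022 = 2949 × 0.353 ≈ 1041 μCi.

1000 μCi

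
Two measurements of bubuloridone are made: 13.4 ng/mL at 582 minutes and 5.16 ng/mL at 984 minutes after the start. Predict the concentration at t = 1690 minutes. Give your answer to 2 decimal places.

Over Δt = 984 − 582 = 402 minutes, the level fell by a factor of 13.4/5.16 ≈ 2.5969.
n = log₂(2.5969) ≈ 1.3768 half-lives, so t½ = 402/1.3768 ≈ 291.98 minutes.
From t = 984 to t = 1690: 5.16 × (1/2)^((1690−984)/291.98) ≈ 0.96555 ng/mL.

0.97 ng/mL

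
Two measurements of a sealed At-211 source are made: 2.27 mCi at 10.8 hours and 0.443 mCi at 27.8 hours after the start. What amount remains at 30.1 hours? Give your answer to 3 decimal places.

Over Δt = 27.8 − 10.8 = 17 hours, the level fell by a factor of 2.27/0.443 ≈ 5.1242.
n = log₂(5.1242) ≈ 2.3573 half-lives, so t½ = 17/2.3573 ≈ 7.2116 hours.
From t = 27.8 to t = 30.1: 0.443 × (1/2)^((30.1−27.8)/7.2116) ≈ 0.35514 mCi.

0.355 mCi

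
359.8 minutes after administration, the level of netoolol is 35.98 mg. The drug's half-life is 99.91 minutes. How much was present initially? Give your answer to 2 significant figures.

Number of half-lives elapsed: n = 359.8/99.91 ≈ 3.6012.
A₀ = A × 2^n = 35.98 × 2^3.6012 = 35.98 × 12.136 ≈ 436.66 mg.

440 mg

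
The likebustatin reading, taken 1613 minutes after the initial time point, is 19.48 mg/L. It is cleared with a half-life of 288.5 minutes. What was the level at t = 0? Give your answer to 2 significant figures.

Number of half-lives elapsed: n = 1613/288.5 ≈ 5.591.
A₀ = A × 2^n = 19.48 × 2^5.591 = 19.48 × 48.201 ≈ 938.95 mg/L.

940 mg/L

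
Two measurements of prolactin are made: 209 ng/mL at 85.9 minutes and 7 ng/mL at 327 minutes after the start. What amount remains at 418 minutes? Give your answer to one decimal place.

Over Δt = 327 − 85.9 = 241.1 minutes, the level fell by a factor of 209/7 ≈ 29.857.
n = log₂(29.857) ≈ 4.9 half-lives, so t½ = 241.1/4.9 ≈ 49.204 minutes.
From t = 327 to t = 418: 7 × (1/2)^((418−327)/49.204) ≈ 1.9425 ng/mL.

1.9 ng/mL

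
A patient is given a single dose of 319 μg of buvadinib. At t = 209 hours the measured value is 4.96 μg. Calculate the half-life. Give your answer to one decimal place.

34.8 hours

A/A₀ = 4.96/319 ≈ 0.015549.
n = log₂(64.315) ≈ 6.0071 half-lives elapsed in 209 hours.
t½ = 209/6.0071 ≈ 34.792 hours.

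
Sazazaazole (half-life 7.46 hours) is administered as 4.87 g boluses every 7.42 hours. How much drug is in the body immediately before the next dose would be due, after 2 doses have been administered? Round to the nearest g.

The 2 doses were given 14.84, 7.42 hours ago.
Total = 4.87·(1/2)^(14.84/7.46) + 4.87·(1/2)^(7.42/7.46)
      = 1.2266 + 2.4441 ≈ 3.6707 g.

4 g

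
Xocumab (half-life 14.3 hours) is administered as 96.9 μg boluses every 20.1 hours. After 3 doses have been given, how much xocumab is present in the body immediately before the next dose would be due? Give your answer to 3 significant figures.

The 3 doses were given 60.3, 40.2, 20.1 hours ago.
Total = 96.9·(1/2)^(60.3/14.3) + 96.9·(1/2)^(40.2/14.3) + 96.9·(1/2)^(20.1/14.3)
      = 5.2113 + 13.806 + 36.576 ≈ 55.594 μg.

55.6 μg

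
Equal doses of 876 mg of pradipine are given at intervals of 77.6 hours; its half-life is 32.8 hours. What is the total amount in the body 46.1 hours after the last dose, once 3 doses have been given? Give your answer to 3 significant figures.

The 3 doses were given 201.3, 123.7, 46.1 hours ago.
Total = 876·(1/2)^(201.3/32.8) + 876·(1/2)^(123.7/32.8) + 876·(1/2)^(46.1/32.8)
      = 12.446 + 64.153 + 330.68 ≈ 407.28 mg.

407 mg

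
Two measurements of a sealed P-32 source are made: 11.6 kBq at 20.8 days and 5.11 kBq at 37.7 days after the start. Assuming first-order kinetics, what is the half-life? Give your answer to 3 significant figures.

14.3 days

Over Δt = 37.7 − 20.8 = 16.9 days, the level fell by a factor of 11.6/5.11 ≈ 2.2701.
n = log₂(2.2701) ≈ 1.1827 half-lives, so t½ = 16.9/1.1827 ≈ 14.289 days.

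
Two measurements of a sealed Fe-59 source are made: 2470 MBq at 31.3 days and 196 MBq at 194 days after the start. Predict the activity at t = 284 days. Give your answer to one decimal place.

Over Δt = 194 − 31.3 = 162.7 days, the level fell by a factor of 2470/196 ≈ 12.602.
n = log₂(12.602) ≈ 3.6556 half-lives, so t½ = 162.7/3.6556 ≈ 44.507 days.
From t = 194 to t = 284: 196 × (1/2)^((284−194)/44.507) ≈ 48.254 MBq.

48.3 MBq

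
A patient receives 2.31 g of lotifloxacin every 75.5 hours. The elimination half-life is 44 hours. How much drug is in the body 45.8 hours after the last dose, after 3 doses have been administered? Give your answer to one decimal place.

1.6 g

The 3 doses were given 196.8, 121.3, 45.8 hours ago.
Total = 2.31·(1/2)^(196.8/44) + 2.31·(1/2)^(121.3/44) + 2.31·(1/2)^(45.8/44)
      = 0.10404 + 0.34176 + 1.1227 ≈ 1.5685 g.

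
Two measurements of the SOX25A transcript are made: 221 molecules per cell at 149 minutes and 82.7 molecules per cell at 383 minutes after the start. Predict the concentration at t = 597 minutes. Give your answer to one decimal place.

Over Δt = 383 − 149 = 234 minutes, the level fell by a factor of 221/82.7 ≈ 2.6723.
n = log₂(2.6723) ≈ 1.4181 half-lives, so t½ = 234/1.4181 ≈ 165.01 minutes.
From t = 383 to t = 597: 82.7 × (1/2)^((597−383)/165.01) ≈ 33.659 molecules per cell.

33.7 molecules per cell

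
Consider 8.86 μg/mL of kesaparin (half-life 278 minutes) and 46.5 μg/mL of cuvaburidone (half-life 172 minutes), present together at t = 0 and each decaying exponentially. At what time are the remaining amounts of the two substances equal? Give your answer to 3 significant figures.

1080 minutes

Set 8.86·(1/2)^(t/278) = 46.5·(1/2)^(t/172).
Taking log₂: log₂(8.86/46.5) = t·(1/278 − 1/172).
log₂(0.19054) = -2.3919; 1/278 − 1/172 = -0.0022168.
t = -2.3919 / -0.0022168 ≈ 1079 minutes.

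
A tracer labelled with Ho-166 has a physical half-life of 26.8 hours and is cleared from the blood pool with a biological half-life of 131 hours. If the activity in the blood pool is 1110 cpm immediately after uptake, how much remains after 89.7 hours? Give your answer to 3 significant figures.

1/t_eff = 1/t_phys + 1/t_biol = 1/26.8 + 1/131 = 0.044947 per hour.
t_eff = 26.8 × 131 / (26.8 + 131) ≈ 22.248 hours.
Remaining = 1110 × (1/2)^(89.7/22.248) = 1110 × (1/2)^4.0317 ≈ 67.865 cpm.

67.9 cpm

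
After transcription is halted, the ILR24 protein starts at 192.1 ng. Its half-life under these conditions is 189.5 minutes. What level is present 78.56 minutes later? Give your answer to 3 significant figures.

Number of half-lives: n = 78.56/189.5 ≈ 0.41456.
Remaining = 192.1 × (1/2)^0.41456 = 192.1 × 0.75025 ≈ 144.12 ng.

144 ng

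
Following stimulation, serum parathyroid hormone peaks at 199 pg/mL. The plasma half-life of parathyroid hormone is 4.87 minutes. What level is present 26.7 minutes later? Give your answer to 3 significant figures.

Number of half-lives: n = 26.7/4.87 ≈ 5.4825.
Remaining = 199 × (1/2)^5.4825 = 199 × 0.022366 ≈ 4.4508 pg/mL.

4.45 pg/mL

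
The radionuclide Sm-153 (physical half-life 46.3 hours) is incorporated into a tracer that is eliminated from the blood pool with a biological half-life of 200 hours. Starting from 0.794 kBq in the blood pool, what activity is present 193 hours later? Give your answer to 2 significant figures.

0.023 kBq

1/t_eff = 1/t_phys + 1/t_biol = 1/46.3 + 1/200 = 0.026598 per hour.
t_eff = 46.3 × 200 / (46.3 + 200) ≈ 37.596 hours.
Remaining = 0.794 × (1/2)^(193/37.596) = 0.794 × (1/2)^5.1335 ≈ 0.02262 kBq.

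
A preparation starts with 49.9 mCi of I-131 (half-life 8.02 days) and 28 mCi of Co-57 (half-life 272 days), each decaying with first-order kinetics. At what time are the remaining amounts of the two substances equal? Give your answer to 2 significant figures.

6.9 days

Set 49.9·(1/2)^(t/8.02) = 28·(1/2)^(t/272).
Taking log₂: log₂(49.9/28) = t·(1/8.02 − 1/272).
log₂(1.7821) = 0.83361; 1/8.02 − 1/272 = 0.12101.
t = 0.83361 / 0.12101 ≈ 6.8887 days.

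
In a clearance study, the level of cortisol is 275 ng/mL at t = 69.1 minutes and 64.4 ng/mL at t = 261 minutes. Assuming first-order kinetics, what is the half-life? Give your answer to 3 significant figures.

Over Δt = 261 − 69.1 = 191.9 minutes, the level fell by a factor of 275/64.4 ≈ 4.2702.
n = log₂(4.2702) ≈ 2.0943 half-lives, so t½ = 191.9/2.0943 ≈ 91.63 minutes.

91.6 minutes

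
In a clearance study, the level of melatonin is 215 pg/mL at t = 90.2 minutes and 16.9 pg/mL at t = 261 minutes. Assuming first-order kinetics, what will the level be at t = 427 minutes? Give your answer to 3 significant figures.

1.43 pg/mL

Over Δt = 261 − 90.2 = 170.8 minutes, the level fell by a factor of 215/16.9 ≈ 12.722.
n = log₂(12.722) ≈ 3.6692 half-lives, so t½ = 170.8/3.6692 ≈ 46.549 minutes.
From t = 261 to t = 427: 16.9 × (1/2)^((427−261)/46.549) ≈ 1.4268 pg/mL.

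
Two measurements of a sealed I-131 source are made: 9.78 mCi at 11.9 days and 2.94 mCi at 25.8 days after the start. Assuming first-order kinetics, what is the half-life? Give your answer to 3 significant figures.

Over Δt = 25.8 − 11.9 = 13.9 days, the level fell by a factor of 9.78/2.94 ≈ 3.3265.
n = log₂(3.3265) ≈ 1.734 half-lives, so t½ = 13.9/1.734 ≈ 8.0161 days.

8.02 days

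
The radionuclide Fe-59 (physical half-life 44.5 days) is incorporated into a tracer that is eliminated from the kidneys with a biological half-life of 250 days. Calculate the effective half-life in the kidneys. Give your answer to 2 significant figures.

1/t_eff = 1/t_phys + 1/t_biol = 1/44.5 + 1/250 = 0.026472 per day.
t_eff = 44.5 × 250 / (44.5 + 250) ≈ 37.776 days.

38 days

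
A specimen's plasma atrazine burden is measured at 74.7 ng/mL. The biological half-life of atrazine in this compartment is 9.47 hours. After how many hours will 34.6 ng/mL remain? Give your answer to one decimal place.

10.5 hours

Fraction remaining = 34.6/74.7 ≈ 0.46319.
n = log₂(74.7/34.6) = ln(2.159)/ln 2 ≈ 1.1103 half-lives.
t = n × t½ = 1.1103 × 9.47 ≈ 10.515 hours.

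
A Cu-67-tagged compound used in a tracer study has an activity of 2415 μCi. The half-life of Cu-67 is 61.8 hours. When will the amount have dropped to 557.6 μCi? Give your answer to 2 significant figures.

130 hours

Fraction remaining = 557.6/2415 ≈ 0.23089.
n = log₂(2415/557.6) = ln(4.3311)/ln 2 ≈ 2.1147 half-lives.
t = n × t½ = 2.1147 × 61.8 ≈ 130.69 hours.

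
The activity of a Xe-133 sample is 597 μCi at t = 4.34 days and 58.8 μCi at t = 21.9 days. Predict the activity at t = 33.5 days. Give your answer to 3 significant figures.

12.7 μCi

Over Δt = 21.9 − 4.34 = 17.56 days, the level fell by a factor of 597/58.8 ≈ 10.153.
n = log₂(10.153) ≈ 3.3438 half-lives, so t½ = 17.56/3.3438 ≈ 5.2514 days.
From t = 21.9 to t = 33.5: 58.8 × (1/2)^((33.5−21.9)/5.2514) ≈ 12.718 μCi.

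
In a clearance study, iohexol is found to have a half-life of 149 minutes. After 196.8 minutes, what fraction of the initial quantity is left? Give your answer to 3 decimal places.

n = 196.8/149 ≈ 1.3208 half-lives.
Fraction remaining = (1/2)^1.3208 ≈ 0.40031.

0.400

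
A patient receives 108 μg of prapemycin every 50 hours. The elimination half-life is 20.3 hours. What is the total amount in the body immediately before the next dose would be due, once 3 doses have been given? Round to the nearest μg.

The 3 doses were given 150, 100, 50 hours ago.
Total = 108·(1/2)^(150/20.3) + 108·(1/2)^(100/20.3) + 108·(1/2)^(50/20.3)
      = 0.64426 + 3.5524 + 19.587 ≈ 23.784 μg.

24 μg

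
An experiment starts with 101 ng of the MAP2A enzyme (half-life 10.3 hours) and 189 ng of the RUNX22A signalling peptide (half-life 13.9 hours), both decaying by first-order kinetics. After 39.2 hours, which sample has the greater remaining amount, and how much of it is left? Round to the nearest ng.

RUNX22A signalling peptide, 27 ng

MAP2A enzyme: 101 × (1/2)^3.8058 ≈ 7.2219 ng.
RUNX22A signalling peptide: 189 × (1/2)^2.8201 ≈ 26.762 ng.
RUNX22A signalling peptide has more remaining, at ≈ 26.762 ng.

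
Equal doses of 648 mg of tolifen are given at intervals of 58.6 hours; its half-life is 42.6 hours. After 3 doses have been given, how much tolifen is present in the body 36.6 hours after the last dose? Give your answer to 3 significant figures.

The 3 doses were given 153.8, 95.2, 36.6 hours ago.
Total = 648·(1/2)^(153.8/42.6) + 648·(1/2)^(95.2/42.6) + 648·(1/2)^(36.6/42.6)
      = 53.059 + 137.67 + 357.23 ≈ 547.96 mg.

548 mg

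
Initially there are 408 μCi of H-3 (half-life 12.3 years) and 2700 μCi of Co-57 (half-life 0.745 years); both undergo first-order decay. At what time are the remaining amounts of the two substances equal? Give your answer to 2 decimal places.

2.16 years

Set 408·(1/2)^(t/12.3) = 2700·(1/2)^(t/0.745).
Taking log₂: log₂(408/2700) = t·(1/12.3 − 1/0.745).
log₂(0.15111) = -2.7263; 1/12.3 − 1/0.745 = -1.261.
t = -2.7263 / -1.261 ≈ 2.1621 years.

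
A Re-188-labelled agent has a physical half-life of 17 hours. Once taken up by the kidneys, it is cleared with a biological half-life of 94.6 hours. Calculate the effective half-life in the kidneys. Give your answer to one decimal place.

14.4 hours

1/t_eff = 1/t_phys + 1/t_biol = 1/17 + 1/94.6 = 0.069394 per hour.
t_eff = 17 × 94.6 / (17 + 94.6) ≈ 14.41 hours.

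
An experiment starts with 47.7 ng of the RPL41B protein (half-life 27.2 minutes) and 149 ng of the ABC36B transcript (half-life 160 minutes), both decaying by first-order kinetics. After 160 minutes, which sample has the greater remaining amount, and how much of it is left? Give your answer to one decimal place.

ABC36B transcript, 74.5 ng

RPL41B protein: 47.7 × (1/2)^5.8824 ≈ 0.80864 ng.
ABC36B transcript: 149 × (1/2)^1 ≈ 74.5 ng.
ABC36B transcript has more remaining, at ≈ 74.5 ng.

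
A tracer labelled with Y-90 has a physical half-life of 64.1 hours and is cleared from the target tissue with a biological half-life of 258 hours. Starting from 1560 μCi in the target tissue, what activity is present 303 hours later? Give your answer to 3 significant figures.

26.1 μCi

1/t_eff = 1/t_phys + 1/t_biol = 1/64.1 + 1/258 = 0.019477 per hour.
t_eff = 64.1 × 258 / (64.1 + 258) ≈ 51.344 hours.
Remaining = 1560 × (1/2)^(303/51.344) = 1560 × (1/2)^5.9014 ≈ 26.099 μCi.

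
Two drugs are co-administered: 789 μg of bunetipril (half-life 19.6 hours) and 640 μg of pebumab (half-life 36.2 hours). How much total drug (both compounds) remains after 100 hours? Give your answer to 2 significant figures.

bunetipril: 789 × (1/2)^(100/19.6) = 789 × (1/2)^5.102 ≈ 22.973 μg.
pebumab: 640 × (1/2)^(100/36.2) = 640 × (1/2)^2.7624 ≈ 94.32 μg.
Total = 22.973 + 94.32 ≈ 117.29 μg.

120 μg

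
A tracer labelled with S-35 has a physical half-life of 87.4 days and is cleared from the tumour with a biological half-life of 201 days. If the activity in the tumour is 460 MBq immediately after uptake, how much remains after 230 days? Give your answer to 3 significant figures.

33.6 MBq

1/t_eff = 1/t_phys + 1/t_biol = 1/87.4 + 1/201 = 0.016417 per day.
t_eff = 87.4 × 201 / (87.4 + 201) ≈ 60.913 days.
Remaining = 460 × (1/2)^(230/60.913) = 460 × (1/2)^3.7759 ≈ 33.582 MBq.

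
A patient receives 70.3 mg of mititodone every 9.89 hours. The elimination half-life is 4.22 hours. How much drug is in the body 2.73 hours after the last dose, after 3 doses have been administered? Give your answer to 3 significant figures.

The 3 doses were given 22.51, 12.62, 2.73 hours ago.
Total = 70.3·(1/2)^(22.51/4.22) + 70.3·(1/2)^(12.62/4.22) + 70.3·(1/2)^(2.73/4.22)
      = 1.7427 + 8.8454 + 44.897 ≈ 55.485 mg.

55.5 mg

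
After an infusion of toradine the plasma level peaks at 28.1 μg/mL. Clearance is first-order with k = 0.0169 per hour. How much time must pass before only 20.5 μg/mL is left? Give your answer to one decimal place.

18.7 hours

t½ = ln 2 / k = 0.69315 / 0.0169 ≈ 41.015 hours.
Fraction remaining = 20.5/28.1 ≈ 0.72954.
n = log₂(28.1/20.5) = ln(1.3707)/ln 2 ≈ 0.45495 half-lives.
t = n × t½ = 0.45495 × 41.015 ≈ 18.659 hours.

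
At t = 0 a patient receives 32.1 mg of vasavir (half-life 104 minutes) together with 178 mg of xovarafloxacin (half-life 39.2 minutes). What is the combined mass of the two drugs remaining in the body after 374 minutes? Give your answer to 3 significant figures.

2.89 mg

vasavir: 32.1 × (1/2)^(374/104) = 32.1 × (1/2)^3.5962 ≈ 2.6543 mg.
xovarafloxacin: 178 × (1/2)^(374/39.2) = 178 × (1/2)^9.5408 ≈ 0.23897 mg.
Total = 2.6543 + 0.23897 ≈ 2.8933 mg.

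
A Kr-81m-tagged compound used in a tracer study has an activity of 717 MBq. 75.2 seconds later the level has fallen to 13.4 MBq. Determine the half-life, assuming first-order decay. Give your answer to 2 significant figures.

13 seconds

A/A₀ = 13.4/717 ≈ 0.018689.
n = log₂(53.507) ≈ 5.7417 half-lives elapsed in 75.2 seconds.
t½ = 75.2/5.7417 ≈ 13.097 seconds.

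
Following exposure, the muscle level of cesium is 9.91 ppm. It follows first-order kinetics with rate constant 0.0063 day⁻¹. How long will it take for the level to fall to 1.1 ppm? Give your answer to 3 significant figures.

t½ = ln 2 / λ = 0.69315 / 0.0063 ≈ 110.02 days.
Fraction remaining = 1.1/9.91 ≈ 0.111.
n = log₂(9.91/1.1) = ln(9.0091)/ln 2 ≈ 3.1714 half-lives.
t = n × t½ = 3.1714 × 110.02 ≈ 348.93 days.

349 days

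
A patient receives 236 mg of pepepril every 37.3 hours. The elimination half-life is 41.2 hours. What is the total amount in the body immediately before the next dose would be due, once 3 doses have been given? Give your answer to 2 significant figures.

230 mg

The 3 doses were given 111.9, 74.6, 37.3 hours ago.
Total = 236·(1/2)^(111.9/41.2) + 236·(1/2)^(74.6/41.2) + 236·(1/2)^(37.3/41.2)
      = 35.918 + 67.273 + 126 ≈ 229.19 mg.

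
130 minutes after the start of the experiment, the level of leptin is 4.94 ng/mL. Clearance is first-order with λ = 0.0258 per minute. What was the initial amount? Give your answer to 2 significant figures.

140 ng/mL

t½ = ln 2 / λ = 0.69315 / 0.0258 ≈ 26.866 minutes.
Number of half-lives elapsed: n = 130/26.866 ≈ 4.8388.
A₀ = A × 2^n = 4.94 × 2^4.8388 = 4.94 × 28.617 ≈ 141.37 ng/mL.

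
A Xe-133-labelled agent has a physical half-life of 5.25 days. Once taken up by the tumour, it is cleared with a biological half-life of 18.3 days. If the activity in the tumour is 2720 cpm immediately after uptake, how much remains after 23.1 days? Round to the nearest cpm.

1/t_eff = 1/t_phys + 1/t_biol = 1/5.25 + 1/18.3 = 0.24512 per day.
t_eff = 5.25 × 18.3 / (5.25 + 18.3) ≈ 4.0796 days.
Remaining = 2720 × (1/2)^(23.1/4.0796) = 2720 × (1/2)^5.6623 ≈ 53.709 cpm.

54 cpm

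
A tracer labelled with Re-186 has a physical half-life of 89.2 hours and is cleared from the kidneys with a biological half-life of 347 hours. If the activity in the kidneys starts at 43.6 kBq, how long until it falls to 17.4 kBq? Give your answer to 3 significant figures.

1/t_eff = 1/t_phys + 1/t_biol = 1/89.2 + 1/347 = 0.014093 per hour.
t_eff = 89.2 × 347 / (89.2 + 347) ≈ 70.959 hours.
n = log₂(43.6/17.4) ≈ 1.3252; t = 1.3252 × 70.959 ≈ 94.038 hours.

94.0 hours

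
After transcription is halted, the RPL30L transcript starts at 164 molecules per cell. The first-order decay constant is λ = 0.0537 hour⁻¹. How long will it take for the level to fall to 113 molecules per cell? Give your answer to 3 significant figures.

t½ = ln 2 / λ = 0.69315 / 0.0537 ≈ 12.908 hours.
Fraction remaining = 113/164 ≈ 0.68902.
n = log₂(164/113) = ln(1.4513)/ln 2 ≈ 0.53737 half-lives.
t = n × t½ = 0.53737 × 12.908 ≈ 6.9363 hours.

6.94 hours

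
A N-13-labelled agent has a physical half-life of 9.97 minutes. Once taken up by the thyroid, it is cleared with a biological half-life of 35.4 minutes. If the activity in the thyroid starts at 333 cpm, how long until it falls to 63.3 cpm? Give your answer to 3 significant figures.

1/t_eff = 1/t_phys + 1/t_biol = 1/9.97 + 1/35.4 = 0.12855 per minute.
t_eff = 9.97 × 35.4 / (9.97 + 35.4) ≈ 7.7791 minutes.
n = log₂(333/63.3) ≈ 2.3952; t = 2.3952 × 7.7791 ≈ 18.633 minutes.

18.6 minutes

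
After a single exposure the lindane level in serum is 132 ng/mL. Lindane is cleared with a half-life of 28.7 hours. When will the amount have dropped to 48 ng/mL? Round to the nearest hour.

Fraction remaining = 48/132 ≈ 0.36364.
n = log₂(132/48) = ln(2.75)/ln 2 ≈ 1.4594 half-lives.
t = n × t½ = 1.4594 × 28.7 ≈ 41.886 hours.

42 hours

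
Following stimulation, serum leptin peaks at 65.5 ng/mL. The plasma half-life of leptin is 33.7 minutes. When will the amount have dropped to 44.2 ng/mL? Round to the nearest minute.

Fraction remaining = 44.2/65.5 ≈ 0.67481.
n = log₂(65.5/44.2) = ln(1.4819)/ln 2 ≈ 0.56745 half-lives.
t = n × t½ = 0.56745 × 33.7 ≈ 19.123 minutes.

19 minutes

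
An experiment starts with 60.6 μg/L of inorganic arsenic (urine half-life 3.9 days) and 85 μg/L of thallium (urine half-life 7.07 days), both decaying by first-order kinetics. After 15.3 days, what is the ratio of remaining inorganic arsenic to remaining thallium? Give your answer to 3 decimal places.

inorganic arsenic: 60.6 × (1/2)^(15.3/3.9) = 60.6 × (1/2)^3.9231 ≈ 3.9949 μg/L.
thallium: 85 × (1/2)^(15.3/7.07) = 85 × (1/2)^2.1641 ≈ 18.966 μg/L.
Ratio ≈ 3.9949 / 18.966 ≈ 0.21064.

0.211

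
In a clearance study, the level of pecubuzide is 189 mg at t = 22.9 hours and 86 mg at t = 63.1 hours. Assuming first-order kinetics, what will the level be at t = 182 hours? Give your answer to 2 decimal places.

8.38 mg

Over Δt = 63.1 − 22.9 = 40.2 hours, the level fell by a factor of 189/86 ≈ 2.1977.
n = log₂(2.1977) ≈ 1.136 half-lives, so t½ = 40.2/1.136 ≈ 35.388 hours.
From t = 63.1 to t = 182: 86 × (1/2)^((182−63.1)/35.388) ≈ 8.3766 mg.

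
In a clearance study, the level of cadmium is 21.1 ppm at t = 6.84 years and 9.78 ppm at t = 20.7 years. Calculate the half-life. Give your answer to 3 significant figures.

12.5 years

Over Δt = 20.7 − 6.84 = 13.86 years, the level fell by a factor of 21.1/9.78 ≈ 2.1575.
n = log₂(2.1575) ≈ 1.1093 half-lives, so t½ = 13.86/1.1093 ≈ 12.494 years.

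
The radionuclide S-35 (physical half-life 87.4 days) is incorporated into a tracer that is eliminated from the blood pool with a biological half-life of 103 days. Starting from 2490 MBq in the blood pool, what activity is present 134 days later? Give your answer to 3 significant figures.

349 MBq

1/t_eff = 1/t_phys + 1/t_biol = 1/87.4 + 1/103 = 0.02115 per day.
t_eff = 87.4 × 103 / (87.4 + 103) ≈ 47.28 days.
Remaining = 2490 × (1/2)^(134/47.28) = 2490 × (1/2)^2.8342 ≈ 349.17 MBq.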